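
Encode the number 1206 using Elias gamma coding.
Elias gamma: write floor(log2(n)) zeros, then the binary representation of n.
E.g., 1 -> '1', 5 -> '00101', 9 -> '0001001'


num_bits = floor(log2(1206)) + 1 = 11
leading_zeros = num_bits - 1 = 10
binary(1206) = 10010110110

Elias gamma(1206) = '0000000000' + '10010110110' = 000000000010010110110 (21 bits)


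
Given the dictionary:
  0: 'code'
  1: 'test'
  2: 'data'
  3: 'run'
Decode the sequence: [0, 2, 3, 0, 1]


Look up each index in the dictionary:
  0 -> 'code'
  2 -> 'data'
  3 -> 'run'
  0 -> 'code'
  1 -> 'test'

Decoded: "code data run code test"


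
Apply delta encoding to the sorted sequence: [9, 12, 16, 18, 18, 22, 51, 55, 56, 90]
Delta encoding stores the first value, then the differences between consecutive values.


First value: 9
Deltas:
  12 - 9 = 3
  16 - 12 = 4
  18 - 16 = 2
  18 - 18 = 0
  22 - 18 = 4
  51 - 22 = 29
  55 - 51 = 4
  56 - 55 = 1
  90 - 56 = 34


Delta encoded: [9, 3, 4, 2, 0, 4, 29, 4, 1, 34]


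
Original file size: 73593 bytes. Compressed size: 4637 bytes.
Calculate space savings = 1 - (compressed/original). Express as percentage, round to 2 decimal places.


ratio = compressed/original = 4637/73593 = 0.063009
savings = 1 - ratio = 1 - 0.063009 = 0.936991
as a percentage: 0.936991 * 100 = 93.7%

Space savings = 1 - 4637/73593 = 93.7%


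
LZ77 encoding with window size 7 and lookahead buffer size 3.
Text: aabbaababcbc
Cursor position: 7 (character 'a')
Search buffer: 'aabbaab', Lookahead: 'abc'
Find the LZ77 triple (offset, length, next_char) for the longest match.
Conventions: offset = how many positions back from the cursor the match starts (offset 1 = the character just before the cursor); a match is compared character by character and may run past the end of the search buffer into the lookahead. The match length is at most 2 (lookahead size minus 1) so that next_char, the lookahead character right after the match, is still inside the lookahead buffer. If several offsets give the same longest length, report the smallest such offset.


Try each offset into the search buffer:
  offset=1 (pos 6, char 'b'): match length 0
  offset=2 (pos 5, char 'a'): match length 2
  offset=3 (pos 4, char 'a'): match length 1
  offset=4 (pos 3, char 'b'): match length 0
  offset=5 (pos 2, char 'b'): match length 0
  offset=6 (pos 1, char 'a'): match length 2
  offset=7 (pos 0, char 'a'): match length 1
Longest match has length 2, found at offsets 2, 6; take the smallest, offset 2.
next_char = character at position 7 + 2 = 9 -> 'c'

Best match: offset=2, length=2 (matching 'ab' starting at position 5)
LZ77 triple: (2, 2, 'c')


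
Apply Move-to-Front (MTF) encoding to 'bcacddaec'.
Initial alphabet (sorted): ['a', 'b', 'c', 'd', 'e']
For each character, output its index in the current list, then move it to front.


MTF encoding:
'b': index 1 in ['a', 'b', 'c', 'd', 'e'] -> ['b', 'a', 'c', 'd', 'e']
'c': index 2 in ['b', 'a', 'c', 'd', 'e'] -> ['c', 'b', 'a', 'd', 'e']
'a': index 2 in ['c', 'b', 'a', 'd', 'e'] -> ['a', 'c', 'b', 'd', 'e']
'c': index 1 in ['a', 'c', 'b', 'd', 'e'] -> ['c', 'a', 'b', 'd', 'e']
'd': index 3 in ['c', 'a', 'b', 'd', 'e'] -> ['d', 'c', 'a', 'b', 'e']
'd': index 0 in ['d', 'c', 'a', 'b', 'e'] -> ['d', 'c', 'a', 'b', 'e']
'a': index 2 in ['d', 'c', 'a', 'b', 'e'] -> ['a', 'd', 'c', 'b', 'e']
'e': index 4 in ['a', 'd', 'c', 'b', 'e'] -> ['e', 'a', 'd', 'c', 'b']
'c': index 3 in ['e', 'a', 'd', 'c', 'b'] -> ['c', 'e', 'a', 'd', 'b']


Output: [1, 2, 2, 1, 3, 0, 2, 4, 3]


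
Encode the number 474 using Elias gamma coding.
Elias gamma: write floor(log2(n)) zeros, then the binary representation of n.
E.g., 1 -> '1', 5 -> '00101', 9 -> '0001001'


num_bits = floor(log2(474)) + 1 = 9
leading_zeros = num_bits - 1 = 8
binary(474) = 111011010

Elias gamma(474) = '00000000' + '111011010' = 00000000111011010 (17 bits)


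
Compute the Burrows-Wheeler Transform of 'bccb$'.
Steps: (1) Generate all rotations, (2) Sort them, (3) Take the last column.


Rotations (sorted):
  0: $bccb -> last char: b
  1: b$bcc -> last char: c
  2: bccb$ -> last char: $
  3: cb$bc -> last char: c
  4: ccb$b -> last char: b


BWT = bc$cb


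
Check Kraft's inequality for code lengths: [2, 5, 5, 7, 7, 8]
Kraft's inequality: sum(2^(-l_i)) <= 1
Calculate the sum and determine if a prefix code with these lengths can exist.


Sum = 2^(-2) + 2^(-5) + 2^(-5) + 2^(-7) + 2^(-7) + 2^(-8)
    = 0.25 + 0.03125 + 0.03125 + 0.0078125 + 0.0078125 + 0.00390625
    = 85/256 = 0.33203125
Since 0.33203125 <= 1, Kraft's inequality IS satisfied.
A prefix code with these lengths CAN exist.

Kraft sum = 0.33203125. Satisfied.


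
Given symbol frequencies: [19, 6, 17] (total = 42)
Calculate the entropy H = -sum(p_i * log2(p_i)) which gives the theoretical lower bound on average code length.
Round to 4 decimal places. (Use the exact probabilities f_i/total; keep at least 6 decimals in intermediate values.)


Per-symbol terms -p_i * log2(p_i) with p_i = f_i/42:
  p = 19/42 = 0.452381: log2(p) = -1.144390, -p*log2(p) = 0.517700
  p = 6/42 = 0.142857: log2(p) = -2.807355, -p*log2(p) = 0.401051
  p = 17/42 = 0.404762: log2(p) = -1.304855, -p*log2(p) = 0.528155
H = 0.517700 + 0.401051 + 0.528155 = 1.446906

H = 1.4469 bits/symbol


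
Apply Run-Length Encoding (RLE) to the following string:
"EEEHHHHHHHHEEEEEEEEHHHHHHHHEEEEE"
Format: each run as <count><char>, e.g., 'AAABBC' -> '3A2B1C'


Scanning runs left to right:
  i=0: run of 'E' x 3 -> '3E'
  i=3: run of 'H' x 8 -> '8H'
  i=11: run of 'E' x 8 -> '8E'
  i=19: run of 'H' x 8 -> '8H'
  i=27: run of 'E' x 5 -> '5E'

RLE = 3E8H8E8H5E


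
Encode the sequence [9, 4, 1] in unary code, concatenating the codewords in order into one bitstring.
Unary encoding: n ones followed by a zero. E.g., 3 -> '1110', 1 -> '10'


Encode each number as n ones followed by a terminating 0:
  9 -> 1111111110 (10 bits)
  4 -> 11110 (5 bits)
  1 -> 10 (2 bits)
Total length = 10 + 5 + 2 = 17 bits.

Unary([9, 4, 1]) = 11111111101111010 (17 bits)


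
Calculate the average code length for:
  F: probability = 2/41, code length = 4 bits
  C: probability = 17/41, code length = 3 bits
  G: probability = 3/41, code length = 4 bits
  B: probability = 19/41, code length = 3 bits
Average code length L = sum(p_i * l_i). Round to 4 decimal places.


Weighted contributions p_i * l_i:
  F: (2/41) * 4 = 8/41
  C: (17/41) * 3 = 51/41
  G: (3/41) * 4 = 12/41
  B: (19/41) * 3 = 57/41
Sum = (8 + 51 + 12 + 57)/41 = 128/41

L = 128/41 = 3.1220 bits/symbol


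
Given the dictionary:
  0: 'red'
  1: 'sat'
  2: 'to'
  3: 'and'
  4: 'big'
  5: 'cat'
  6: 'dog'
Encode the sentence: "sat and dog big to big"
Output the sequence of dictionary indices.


Look up each word in the dictionary:
  'sat' -> 1
  'and' -> 3
  'dog' -> 6
  'big' -> 4
  'to' -> 2
  'big' -> 4

Encoded: [1, 3, 6, 4, 2, 4]


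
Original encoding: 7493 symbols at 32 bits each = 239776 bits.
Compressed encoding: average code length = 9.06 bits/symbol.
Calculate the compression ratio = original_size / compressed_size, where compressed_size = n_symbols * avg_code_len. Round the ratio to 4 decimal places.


original_size = n_symbols * orig_bits = 7493 * 32 = 239776 bits
compressed_size = n_symbols * avg_code_len = 7493 * 9.06 = 67886.58 bits
ratio = original_size / compressed_size = 239776 / 67886.58 = 3.532

Compression ratio = 3.532


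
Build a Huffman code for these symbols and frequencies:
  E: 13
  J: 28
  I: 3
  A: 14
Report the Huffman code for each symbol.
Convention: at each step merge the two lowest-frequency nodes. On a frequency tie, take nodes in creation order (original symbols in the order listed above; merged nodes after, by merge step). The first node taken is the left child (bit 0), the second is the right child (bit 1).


Huffman tree construction:
Step 1: Merge I(3) + E(13) = 16
Step 2: Merge A(14) + (I+E)(16) = 30
Step 3: Merge J(28) + (A+(I+E))(30) = 58
Read each symbol's code off the tree from the root (left child = 0, right child = 1).

Codes:
  E: 111 (length 3)
  J: 0 (length 1)
  I: 110 (length 3)
  A: 10 (length 2)
Average code length: 104/58 = 1.7931 bits/symbol


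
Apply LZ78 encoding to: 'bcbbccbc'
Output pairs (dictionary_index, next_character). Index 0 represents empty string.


LZ78 encoding steps:
Dictionary: {0: ''}
Step 1: w='' (idx 0), next='b' -> output (0, 'b'), add 'b' as idx 1
Step 2: w='' (idx 0), next='c' -> output (0, 'c'), add 'c' as idx 2
Step 3: w='b' (idx 1), next='b' -> output (1, 'b'), add 'bb' as idx 3
Step 4: w='c' (idx 2), next='c' -> output (2, 'c'), add 'cc' as idx 4
Step 5: w='b' (idx 1), next='c' -> output (1, 'c'), add 'bc' as idx 5


Encoded: [(0, 'b'), (0, 'c'), (1, 'b'), (2, 'c'), (1, 'c')]


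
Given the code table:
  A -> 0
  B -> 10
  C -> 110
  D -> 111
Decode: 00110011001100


Decoding:
0 -> A
0 -> A
110 -> C
0 -> A
110 -> C
0 -> A
110 -> C
0 -> A


Result: AACACACA


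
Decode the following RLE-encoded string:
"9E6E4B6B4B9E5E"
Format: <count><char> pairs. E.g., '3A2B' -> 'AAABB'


Expanding each <count><char> pair:
  9E -> 'EEEEEEEEE'
  6E -> 'EEEEEE'
  4B -> 'BBBB'
  6B -> 'BBBBBB'
  4B -> 'BBBB'
  9E -> 'EEEEEEEEE'
  5E -> 'EEEEE'

Decoded = EEEEEEEEEEEEEEEBBBBBBBBBBBBBBEEEEEEEEEEEEEE


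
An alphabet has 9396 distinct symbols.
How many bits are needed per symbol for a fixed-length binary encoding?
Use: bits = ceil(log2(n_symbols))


log2(9396) = 13.1978
Bracket: 2^13 = 8192 < 9396 <= 2^14 = 16384
So ceil(log2(9396)) = 14

bits = ceil(log2(9396)) = ceil(13.1978) = 14 bits


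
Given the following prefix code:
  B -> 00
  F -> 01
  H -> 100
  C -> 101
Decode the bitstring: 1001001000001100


Decoding step by step:
Bits 100 -> H
Bits 100 -> H
Bits 100 -> H
Bits 00 -> B
Bits 01 -> F
Bits 100 -> H


Decoded message: HHHBFH


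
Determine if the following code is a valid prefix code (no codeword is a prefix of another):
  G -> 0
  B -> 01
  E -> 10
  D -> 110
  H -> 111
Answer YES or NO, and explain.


Checking each pair (does one codeword prefix another?):
  G='0' vs B='01': prefix -- VIOLATION

NO -- this is NOT a valid prefix code. G (0) is a prefix of B (01).


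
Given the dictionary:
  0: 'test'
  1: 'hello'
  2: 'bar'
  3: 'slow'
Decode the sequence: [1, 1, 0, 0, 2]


Look up each index in the dictionary:
  1 -> 'hello'
  1 -> 'hello'
  0 -> 'test'
  0 -> 'test'
  2 -> 'bar'

Decoded: "hello hello test test bar"


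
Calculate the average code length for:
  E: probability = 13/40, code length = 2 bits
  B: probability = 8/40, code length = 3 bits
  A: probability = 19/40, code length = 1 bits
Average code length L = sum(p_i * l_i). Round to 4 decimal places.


Weighted contributions p_i * l_i:
  E: (13/40) * 2 = 26/40
  B: (8/40) * 3 = 24/40
  A: (19/40) * 1 = 19/40
Sum = (26 + 24 + 19)/40 = 69/40

L = 69/40 = 1.7250 bits/symbol


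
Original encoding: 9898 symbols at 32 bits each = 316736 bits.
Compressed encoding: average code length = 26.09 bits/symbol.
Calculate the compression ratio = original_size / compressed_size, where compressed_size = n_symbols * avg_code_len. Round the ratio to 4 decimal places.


original_size = n_symbols * orig_bits = 9898 * 32 = 316736 bits
compressed_size = n_symbols * avg_code_len = 9898 * 26.09 = 258238.82 bits
ratio = original_size / compressed_size = 316736 / 258238.82 = 1.2265

Compression ratio = 1.2265


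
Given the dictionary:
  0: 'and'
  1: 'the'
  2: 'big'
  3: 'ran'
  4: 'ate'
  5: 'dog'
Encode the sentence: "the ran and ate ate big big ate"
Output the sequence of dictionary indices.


Look up each word in the dictionary:
  'the' -> 1
  'ran' -> 3
  'and' -> 0
  'ate' -> 4
  'ate' -> 4
  'big' -> 2
  'big' -> 2
  'ate' -> 4

Encoded: [1, 3, 0, 4, 4, 2, 2, 4]


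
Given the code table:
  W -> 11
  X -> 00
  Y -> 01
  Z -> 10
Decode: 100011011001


Decoding:
10 -> Z
00 -> X
11 -> W
01 -> Y
10 -> Z
01 -> Y


Result: ZXWYZY


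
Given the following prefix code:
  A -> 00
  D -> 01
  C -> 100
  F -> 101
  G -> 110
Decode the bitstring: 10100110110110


Decoding step by step:
Bits 101 -> F
Bits 00 -> A
Bits 110 -> G
Bits 110 -> G
Bits 110 -> G


Decoded message: FAGGG


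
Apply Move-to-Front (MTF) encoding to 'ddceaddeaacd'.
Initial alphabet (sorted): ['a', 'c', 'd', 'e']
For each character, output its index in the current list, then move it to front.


MTF encoding:
'd': index 2 in ['a', 'c', 'd', 'e'] -> ['d', 'a', 'c', 'e']
'd': index 0 in ['d', 'a', 'c', 'e'] -> ['d', 'a', 'c', 'e']
'c': index 2 in ['d', 'a', 'c', 'e'] -> ['c', 'd', 'a', 'e']
'e': index 3 in ['c', 'd', 'a', 'e'] -> ['e', 'c', 'd', 'a']
'a': index 3 in ['e', 'c', 'd', 'a'] -> ['a', 'e', 'c', 'd']
'd': index 3 in ['a', 'e', 'c', 'd'] -> ['d', 'a', 'e', 'c']
'd': index 0 in ['d', 'a', 'e', 'c'] -> ['d', 'a', 'e', 'c']
'e': index 2 in ['d', 'a', 'e', 'c'] -> ['e', 'd', 'a', 'c']
'a': index 2 in ['e', 'd', 'a', 'c'] -> ['a', 'e', 'd', 'c']
'a': index 0 in ['a', 'e', 'd', 'c'] -> ['a', 'e', 'd', 'c']
'c': index 3 in ['a', 'e', 'd', 'c'] -> ['c', 'a', 'e', 'd']
'd': index 3 in ['c', 'a', 'e', 'd'] -> ['d', 'c', 'a', 'e']


Output: [2, 0, 2, 3, 3, 3, 0, 2, 2, 0, 3, 3]


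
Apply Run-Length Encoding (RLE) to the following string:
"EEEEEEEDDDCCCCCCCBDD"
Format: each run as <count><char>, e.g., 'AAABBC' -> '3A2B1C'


Scanning runs left to right:
  i=0: run of 'E' x 7 -> '7E'
  i=7: run of 'D' x 3 -> '3D'
  i=10: run of 'C' x 7 -> '7C'
  i=17: run of 'B' x 1 -> '1B'
  i=18: run of 'D' x 2 -> '2D'

RLE = 7E3D7C1B2D


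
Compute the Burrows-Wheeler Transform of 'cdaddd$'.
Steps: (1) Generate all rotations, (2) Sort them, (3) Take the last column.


Rotations (sorted):
  0: $cdaddd -> last char: d
  1: addd$cd -> last char: d
  2: cdaddd$ -> last char: $
  3: d$cdadd -> last char: d
  4: daddd$c -> last char: c
  5: dd$cdad -> last char: d
  6: ddd$cda -> last char: a


BWT = dd$dcda


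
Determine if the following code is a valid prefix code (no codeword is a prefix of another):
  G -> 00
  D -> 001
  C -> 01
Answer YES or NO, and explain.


Checking each pair (does one codeword prefix another?):
  G='00' vs D='001': prefix -- VIOLATION

NO -- this is NOT a valid prefix code. G (00) is a prefix of D (001).


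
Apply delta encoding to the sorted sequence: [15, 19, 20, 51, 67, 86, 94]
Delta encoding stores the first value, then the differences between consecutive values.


First value: 15
Deltas:
  19 - 15 = 4
  20 - 19 = 1
  51 - 20 = 31
  67 - 51 = 16
  86 - 67 = 19
  94 - 86 = 8


Delta encoded: [15, 4, 1, 31, 16, 19, 8]


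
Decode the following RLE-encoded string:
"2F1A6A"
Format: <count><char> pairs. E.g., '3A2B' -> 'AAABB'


Expanding each <count><char> pair:
  2F -> 'FF'
  1A -> 'A'
  6A -> 'AAAAAA'

Decoded = FFAAAAAAA


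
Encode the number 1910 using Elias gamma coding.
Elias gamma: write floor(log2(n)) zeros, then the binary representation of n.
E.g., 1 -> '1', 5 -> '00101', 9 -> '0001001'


num_bits = floor(log2(1910)) + 1 = 11
leading_zeros = num_bits - 1 = 10
binary(1910) = 11101110110

Elias gamma(1910) = '0000000000' + '11101110110' = 000000000011101110110 (21 bits)


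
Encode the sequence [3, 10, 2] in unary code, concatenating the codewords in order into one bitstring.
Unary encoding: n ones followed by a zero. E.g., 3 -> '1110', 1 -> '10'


Encode each number as n ones followed by a terminating 0:
  3 -> 1110 (4 bits)
  10 -> 11111111110 (11 bits)
  2 -> 110 (3 bits)
Total length = 4 + 11 + 3 = 18 bits.

Unary([3, 10, 2]) = 111011111111110110 (18 bits)


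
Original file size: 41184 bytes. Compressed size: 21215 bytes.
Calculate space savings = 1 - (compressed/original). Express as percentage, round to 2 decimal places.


ratio = compressed/original = 21215/41184 = 0.515127
savings = 1 - ratio = 1 - 0.515127 = 0.484873
as a percentage: 0.484873 * 100 = 48.49%

Space savings = 1 - 21215/41184 = 48.49%


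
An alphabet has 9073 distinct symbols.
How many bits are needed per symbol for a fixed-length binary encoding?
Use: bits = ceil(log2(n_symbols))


log2(9073) = 13.1474
Bracket: 2^13 = 8192 < 9073 <= 2^14 = 16384
So ceil(log2(9073)) = 14

bits = ceil(log2(9073)) = ceil(13.1474) = 14 bits


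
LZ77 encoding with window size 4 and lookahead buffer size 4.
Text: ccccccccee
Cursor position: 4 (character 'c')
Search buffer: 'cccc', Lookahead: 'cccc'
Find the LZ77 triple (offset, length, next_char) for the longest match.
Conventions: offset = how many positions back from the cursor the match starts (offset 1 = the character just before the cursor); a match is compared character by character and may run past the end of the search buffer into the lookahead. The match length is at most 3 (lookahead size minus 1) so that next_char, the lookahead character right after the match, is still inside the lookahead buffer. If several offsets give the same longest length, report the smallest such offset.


Try each offset into the search buffer:
  offset=1 (pos 3, char 'c'): match length 3
  offset=2 (pos 2, char 'c'): match length 3
  offset=3 (pos 1, char 'c'): match length 3
  offset=4 (pos 0, char 'c'): match length 3
Longest match has length 3, found at offsets 1, 2, 3, 4; take the smallest, offset 1.
next_char = character at position 4 + 3 = 7 -> 'c'

Best match: offset=1, length=3 (matching 'ccc' starting at position 3)
LZ77 triple: (1, 3, 'c')


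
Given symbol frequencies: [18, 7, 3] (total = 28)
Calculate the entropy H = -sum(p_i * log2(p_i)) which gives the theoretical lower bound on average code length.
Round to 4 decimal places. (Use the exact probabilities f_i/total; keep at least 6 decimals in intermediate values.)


Per-symbol terms -p_i * log2(p_i) with p_i = f_i/28:
  p = 18/28 = 0.642857: log2(p) = -0.637430, -p*log2(p) = 0.409776
  p = 7/28 = 0.250000: log2(p) = -2.000000, -p*log2(p) = 0.500000
  p = 3/28 = 0.107143: log2(p) = -3.222392, -p*log2(p) = 0.345256
H = 0.409776 + 0.500000 + 0.345256 = 1.255032

H = 1.255 bits/symbol


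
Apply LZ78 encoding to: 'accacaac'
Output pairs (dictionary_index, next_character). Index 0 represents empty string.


LZ78 encoding steps:
Dictionary: {0: ''}
Step 1: w='' (idx 0), next='a' -> output (0, 'a'), add 'a' as idx 1
Step 2: w='' (idx 0), next='c' -> output (0, 'c'), add 'c' as idx 2
Step 3: w='c' (idx 2), next='a' -> output (2, 'a'), add 'ca' as idx 3
Step 4: w='ca' (idx 3), next='a' -> output (3, 'a'), add 'caa' as idx 4
Step 5: w='c' (idx 2), end of input -> output (2, '')


Encoded: [(0, 'a'), (0, 'c'), (2, 'a'), (3, 'a'), (2, '')]


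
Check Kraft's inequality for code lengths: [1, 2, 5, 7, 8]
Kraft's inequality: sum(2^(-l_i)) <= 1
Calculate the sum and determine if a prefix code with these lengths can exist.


Sum = 2^(-1) + 2^(-2) + 2^(-5) + 2^(-7) + 2^(-8)
    = 0.5 + 0.25 + 0.03125 + 0.0078125 + 0.00390625
    = 203/256 = 0.79296875
Since 0.79296875 <= 1, Kraft's inequality IS satisfied.
A prefix code with these lengths CAN exist.

Kraft sum = 0.79296875. Satisfied.


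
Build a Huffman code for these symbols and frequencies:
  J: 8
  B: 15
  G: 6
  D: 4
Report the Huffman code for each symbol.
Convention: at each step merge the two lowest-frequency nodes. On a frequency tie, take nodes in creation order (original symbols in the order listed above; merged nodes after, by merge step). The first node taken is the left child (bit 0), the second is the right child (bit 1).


Huffman tree construction:
Step 1: Merge D(4) + G(6) = 10
Step 2: Merge J(8) + (D+G)(10) = 18
Step 3: Merge B(15) + (J+(D+G))(18) = 33
Read each symbol's code off the tree from the root (left child = 0, right child = 1).

Codes:
  J: 10 (length 2)
  B: 0 (length 1)
  G: 111 (length 3)
  D: 110 (length 3)
Average code length: 61/33 = 1.8485 bits/symbol


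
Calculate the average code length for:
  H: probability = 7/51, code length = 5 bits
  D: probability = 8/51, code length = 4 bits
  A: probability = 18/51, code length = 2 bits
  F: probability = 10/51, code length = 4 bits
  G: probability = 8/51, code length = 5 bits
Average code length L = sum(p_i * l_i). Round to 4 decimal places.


Weighted contributions p_i * l_i:
  H: (7/51) * 5 = 35/51
  D: (8/51) * 4 = 32/51
  A: (18/51) * 2 = 36/51
  F: (10/51) * 4 = 40/51
  G: (8/51) * 5 = 40/51
Sum = (35 + 32 + 36 + 40 + 40)/51 = 183/51

L = 183/51 = 3.5882 bits/symbol


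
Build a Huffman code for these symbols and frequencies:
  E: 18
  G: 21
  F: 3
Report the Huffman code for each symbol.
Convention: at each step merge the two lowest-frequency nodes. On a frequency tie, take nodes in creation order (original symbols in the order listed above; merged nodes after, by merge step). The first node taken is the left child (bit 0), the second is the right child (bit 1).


Huffman tree construction:
Step 1: Merge F(3) + E(18) = 21
Step 2: Merge G(21) + (F+E)(21) = 42
Read each symbol's code off the tree from the root (left child = 0, right child = 1).

Codes:
  E: 11 (length 2)
  G: 0 (length 1)
  F: 10 (length 2)
Average code length: 63/42 = 1.5000 bits/symbol


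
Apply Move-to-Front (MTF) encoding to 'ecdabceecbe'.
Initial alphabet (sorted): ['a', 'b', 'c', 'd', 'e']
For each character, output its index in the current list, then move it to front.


MTF encoding:
'e': index 4 in ['a', 'b', 'c', 'd', 'e'] -> ['e', 'a', 'b', 'c', 'd']
'c': index 3 in ['e', 'a', 'b', 'c', 'd'] -> ['c', 'e', 'a', 'b', 'd']
'd': index 4 in ['c', 'e', 'a', 'b', 'd'] -> ['d', 'c', 'e', 'a', 'b']
'a': index 3 in ['d', 'c', 'e', 'a', 'b'] -> ['a', 'd', 'c', 'e', 'b']
'b': index 4 in ['a', 'd', 'c', 'e', 'b'] -> ['b', 'a', 'd', 'c', 'e']
'c': index 3 in ['b', 'a', 'd', 'c', 'e'] -> ['c', 'b', 'a', 'd', 'e']
'e': index 4 in ['c', 'b', 'a', 'd', 'e'] -> ['e', 'c', 'b', 'a', 'd']
'e': index 0 in ['e', 'c', 'b', 'a', 'd'] -> ['e', 'c', 'b', 'a', 'd']
'c': index 1 in ['e', 'c', 'b', 'a', 'd'] -> ['c', 'e', 'b', 'a', 'd']
'b': index 2 in ['c', 'e', 'b', 'a', 'd'] -> ['b', 'c', 'e', 'a', 'd']
'e': index 2 in ['b', 'c', 'e', 'a', 'd'] -> ['e', 'b', 'c', 'a', 'd']


Output: [4, 3, 4, 3, 4, 3, 4, 0, 1, 2, 2]


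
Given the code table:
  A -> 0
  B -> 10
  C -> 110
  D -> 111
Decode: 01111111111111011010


Decoding:
0 -> A
111 -> D
111 -> D
111 -> D
111 -> D
10 -> B
110 -> C
10 -> B


Result: ADDDDBCB


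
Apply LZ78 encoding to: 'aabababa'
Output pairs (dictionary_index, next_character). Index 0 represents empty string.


LZ78 encoding steps:
Dictionary: {0: ''}
Step 1: w='' (idx 0), next='a' -> output (0, 'a'), add 'a' as idx 1
Step 2: w='a' (idx 1), next='b' -> output (1, 'b'), add 'ab' as idx 2
Step 3: w='ab' (idx 2), next='a' -> output (2, 'a'), add 'aba' as idx 3
Step 4: w='' (idx 0), next='b' -> output (0, 'b'), add 'b' as idx 4
Step 5: w='a' (idx 1), end of input -> output (1, '')


Encoded: [(0, 'a'), (1, 'b'), (2, 'a'), (0, 'b'), (1, '')]


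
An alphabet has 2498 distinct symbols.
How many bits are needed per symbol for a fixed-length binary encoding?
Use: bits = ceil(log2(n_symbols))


log2(2498) = 11.2866
Bracket: 2^11 = 2048 < 2498 <= 2^12 = 4096
So ceil(log2(2498)) = 12

bits = ceil(log2(2498)) = ceil(11.2866) = 12 bits


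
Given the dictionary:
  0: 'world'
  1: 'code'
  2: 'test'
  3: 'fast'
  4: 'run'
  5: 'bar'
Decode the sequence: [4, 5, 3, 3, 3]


Look up each index in the dictionary:
  4 -> 'run'
  5 -> 'bar'
  3 -> 'fast'
  3 -> 'fast'
  3 -> 'fast'

Decoded: "run bar fast fast fast"


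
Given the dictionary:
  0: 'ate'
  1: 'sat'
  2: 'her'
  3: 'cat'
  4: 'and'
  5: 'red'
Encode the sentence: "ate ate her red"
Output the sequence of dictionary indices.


Look up each word in the dictionary:
  'ate' -> 0
  'ate' -> 0
  'her' -> 2
  'red' -> 5

Encoded: [0, 0, 2, 5]


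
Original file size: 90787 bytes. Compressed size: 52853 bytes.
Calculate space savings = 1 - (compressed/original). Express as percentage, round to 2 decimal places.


ratio = compressed/original = 52853/90787 = 0.582165
savings = 1 - ratio = 1 - 0.582165 = 0.417835
as a percentage: 0.417835 * 100 = 41.78%

Space savings = 1 - 52853/90787 = 41.78%


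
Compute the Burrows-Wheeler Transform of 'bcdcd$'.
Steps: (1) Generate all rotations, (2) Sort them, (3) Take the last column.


Rotations (sorted):
  0: $bcdcd -> last char: d
  1: bcdcd$ -> last char: $
  2: cd$bcd -> last char: d
  3: cdcd$b -> last char: b
  4: d$bcdc -> last char: c
  5: dcd$bc -> last char: c


BWT = d$dbcc


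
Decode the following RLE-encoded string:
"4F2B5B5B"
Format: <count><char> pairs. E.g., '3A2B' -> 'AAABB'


Expanding each <count><char> pair:
  4F -> 'FFFF'
  2B -> 'BB'
  5B -> 'BBBBB'
  5B -> 'BBBBB'

Decoded = FFFFBBBBBBBBBBBB


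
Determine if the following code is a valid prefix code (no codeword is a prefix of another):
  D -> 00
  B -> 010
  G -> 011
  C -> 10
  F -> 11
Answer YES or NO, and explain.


Checking each pair (does one codeword prefix another?):
  D='00' vs B='010': no prefix
  D='00' vs G='011': no prefix
  D='00' vs C='10': no prefix
  D='00' vs F='11': no prefix
  B='010' vs D='00': no prefix
  B='010' vs G='011': no prefix
  B='010' vs C='10': no prefix
  B='010' vs F='11': no prefix
  G='011' vs D='00': no prefix
  G='011' vs B='010': no prefix
  G='011' vs C='10': no prefix
  G='011' vs F='11': no prefix
  C='10' vs D='00': no prefix
  C='10' vs B='010': no prefix
  C='10' vs G='011': no prefix
  C='10' vs F='11': no prefix
  F='11' vs D='00': no prefix
  F='11' vs B='010': no prefix
  F='11' vs G='011': no prefix
  F='11' vs C='10': no prefix
No violation found over all pairs.

YES -- this is a valid prefix code. No codeword is a prefix of any other codeword.


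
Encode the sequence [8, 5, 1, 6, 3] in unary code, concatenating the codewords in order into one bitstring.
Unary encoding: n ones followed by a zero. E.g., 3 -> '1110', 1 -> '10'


Encode each number as n ones followed by a terminating 0:
  8 -> 111111110 (9 bits)
  5 -> 111110 (6 bits)
  1 -> 10 (2 bits)
  6 -> 1111110 (7 bits)
  3 -> 1110 (4 bits)
Total length = 9 + 6 + 2 + 7 + 4 = 28 bits.

Unary([8, 5, 1, 6, 3]) = 1111111101111101011111101110 (28 bits)


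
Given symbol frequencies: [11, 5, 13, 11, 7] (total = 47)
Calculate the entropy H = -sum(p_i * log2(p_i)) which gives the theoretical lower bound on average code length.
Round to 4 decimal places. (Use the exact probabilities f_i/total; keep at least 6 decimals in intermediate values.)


Per-symbol terms -p_i * log2(p_i) with p_i = f_i/47:
  p = 11/47 = 0.234043: log2(p) = -2.095157, -p*log2(p) = 0.490356
  p = 5/47 = 0.106383: log2(p) = -3.232661, -p*log2(p) = 0.343900
  p = 13/47 = 0.276596: log2(p) = -1.854149, -p*log2(p) = 0.512850
  p = 11/47 = 0.234043: log2(p) = -2.095157, -p*log2(p) = 0.490356
  p = 7/47 = 0.148936: log2(p) = -2.747234, -p*log2(p) = 0.409163
H = 0.490356 + 0.343900 + 0.512850 + 0.490356 + 0.409163 = 2.246625

H = 2.2466 bits/symbol


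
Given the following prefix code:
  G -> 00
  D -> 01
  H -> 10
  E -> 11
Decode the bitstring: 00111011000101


Decoding step by step:
Bits 00 -> G
Bits 11 -> E
Bits 10 -> H
Bits 11 -> E
Bits 00 -> G
Bits 01 -> D
Bits 01 -> D


Decoded message: GEHEGDD


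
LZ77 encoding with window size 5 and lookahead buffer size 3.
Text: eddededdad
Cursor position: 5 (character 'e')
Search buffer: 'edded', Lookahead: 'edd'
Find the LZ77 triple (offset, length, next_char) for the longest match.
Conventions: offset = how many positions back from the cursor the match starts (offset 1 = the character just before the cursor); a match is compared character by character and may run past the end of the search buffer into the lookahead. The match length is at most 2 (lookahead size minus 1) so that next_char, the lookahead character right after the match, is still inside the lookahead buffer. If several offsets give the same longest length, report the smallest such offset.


Try each offset into the search buffer:
  offset=1 (pos 4, char 'd'): match length 0
  offset=2 (pos 3, char 'e'): match length 2
  offset=3 (pos 2, char 'd'): match length 0
  offset=4 (pos 1, char 'd'): match length 0
  offset=5 (pos 0, char 'e'): match length 2
Longest match has length 2, found at offsets 2, 5; take the smallest, offset 2.
next_char = character at position 5 + 2 = 7 -> 'd'

Best match: offset=2, length=2 (matching 'ed' starting at position 3)
LZ77 triple: (2, 2, 'd')


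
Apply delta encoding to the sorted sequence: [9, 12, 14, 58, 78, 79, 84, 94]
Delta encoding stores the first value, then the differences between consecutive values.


First value: 9
Deltas:
  12 - 9 = 3
  14 - 12 = 2
  58 - 14 = 44
  78 - 58 = 20
  79 - 78 = 1
  84 - 79 = 5
  94 - 84 = 10


Delta encoded: [9, 3, 2, 44, 20, 1, 5, 10]


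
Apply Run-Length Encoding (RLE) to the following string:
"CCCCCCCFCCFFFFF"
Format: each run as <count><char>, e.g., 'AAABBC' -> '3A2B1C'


Scanning runs left to right:
  i=0: run of 'C' x 7 -> '7C'
  i=7: run of 'F' x 1 -> '1F'
  i=8: run of 'C' x 2 -> '2C'
  i=10: run of 'F' x 5 -> '5F'

RLE = 7C1F2C5F


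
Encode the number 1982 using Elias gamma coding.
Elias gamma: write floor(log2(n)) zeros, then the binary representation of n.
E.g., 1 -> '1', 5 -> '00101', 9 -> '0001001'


num_bits = floor(log2(1982)) + 1 = 11
leading_zeros = num_bits - 1 = 10
binary(1982) = 11110111110

Elias gamma(1982) = '0000000000' + '11110111110' = 000000000011110111110 (21 bits)


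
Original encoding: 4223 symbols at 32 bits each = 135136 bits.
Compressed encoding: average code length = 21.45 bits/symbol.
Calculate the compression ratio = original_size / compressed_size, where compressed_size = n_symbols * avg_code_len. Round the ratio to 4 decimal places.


original_size = n_symbols * orig_bits = 4223 * 32 = 135136 bits
compressed_size = n_symbols * avg_code_len = 4223 * 21.45 = 90583.35 bits
ratio = original_size / compressed_size = 135136 / 90583.35 = 1.4918

Compression ratio = 1.4918


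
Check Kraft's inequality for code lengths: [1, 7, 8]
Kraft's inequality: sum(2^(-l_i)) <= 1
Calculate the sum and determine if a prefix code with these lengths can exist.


Sum = 2^(-1) + 2^(-7) + 2^(-8)
    = 0.5 + 0.0078125 + 0.00390625
    = 131/256 = 0.51171875
Since 0.51171875 <= 1, Kraft's inequality IS satisfied.
A prefix code with these lengths CAN exist.

Kraft sum = 0.51171875. Satisfied.


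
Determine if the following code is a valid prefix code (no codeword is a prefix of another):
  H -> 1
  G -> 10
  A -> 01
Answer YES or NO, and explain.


Checking each pair (does one codeword prefix another?):
  H='1' vs G='10': prefix -- VIOLATION

NO -- this is NOT a valid prefix code. H (1) is a prefix of G (10).


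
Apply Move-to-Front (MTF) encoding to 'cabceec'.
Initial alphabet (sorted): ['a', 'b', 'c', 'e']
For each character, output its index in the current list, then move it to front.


MTF encoding:
'c': index 2 in ['a', 'b', 'c', 'e'] -> ['c', 'a', 'b', 'e']
'a': index 1 in ['c', 'a', 'b', 'e'] -> ['a', 'c', 'b', 'e']
'b': index 2 in ['a', 'c', 'b', 'e'] -> ['b', 'a', 'c', 'e']
'c': index 2 in ['b', 'a', 'c', 'e'] -> ['c', 'b', 'a', 'e']
'e': index 3 in ['c', 'b', 'a', 'e'] -> ['e', 'c', 'b', 'a']
'e': index 0 in ['e', 'c', 'b', 'a'] -> ['e', 'c', 'b', 'a']
'c': index 1 in ['e', 'c', 'b', 'a'] -> ['c', 'e', 'b', 'a']


Output: [2, 1, 2, 2, 3, 0, 1]


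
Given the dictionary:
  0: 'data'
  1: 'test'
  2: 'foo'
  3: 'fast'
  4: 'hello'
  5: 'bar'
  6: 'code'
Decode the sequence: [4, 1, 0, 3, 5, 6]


Look up each index in the dictionary:
  4 -> 'hello'
  1 -> 'test'
  0 -> 'data'
  3 -> 'fast'
  5 -> 'bar'
  6 -> 'code'

Decoded: "hello test data fast bar code"


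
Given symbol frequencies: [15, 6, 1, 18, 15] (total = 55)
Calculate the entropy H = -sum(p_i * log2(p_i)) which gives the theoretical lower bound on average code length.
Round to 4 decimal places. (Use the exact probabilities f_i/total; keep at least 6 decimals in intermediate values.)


Per-symbol terms -p_i * log2(p_i) with p_i = f_i/55:
  p = 15/55 = 0.272727: log2(p) = -1.874469, -p*log2(p) = 0.511219
  p = 6/55 = 0.109091: log2(p) = -3.196397, -p*log2(p) = 0.348698
  p = 1/55 = 0.018182: log2(p) = -5.781360, -p*log2(p) = 0.105116
  p = 18/55 = 0.327273: log2(p) = -1.611435, -p*log2(p) = 0.527379
  p = 15/55 = 0.272727: log2(p) = -1.874469, -p*log2(p) = 0.511219
H = 0.511219 + 0.348698 + 0.105116 + 0.527379 + 0.511219 = 2.003631

H = 2.0036 bits/symbol


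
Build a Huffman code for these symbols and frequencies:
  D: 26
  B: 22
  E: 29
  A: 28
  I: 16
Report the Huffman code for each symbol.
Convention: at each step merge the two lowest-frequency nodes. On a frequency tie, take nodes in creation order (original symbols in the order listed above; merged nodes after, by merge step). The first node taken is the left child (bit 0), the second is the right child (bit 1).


Huffman tree construction:
Step 1: Merge I(16) + B(22) = 38
Step 2: Merge D(26) + A(28) = 54
Step 3: Merge E(29) + (I+B)(38) = 67
Step 4: Merge (D+A)(54) + (E+(I+B))(67) = 121
Read each symbol's code off the tree from the root (left child = 0, right child = 1).

Codes:
  D: 00 (length 2)
  B: 111 (length 3)
  E: 10 (length 2)
  A: 01 (length 2)
  I: 110 (length 3)
Average code length: 280/121 = 2.3140 bits/symbol


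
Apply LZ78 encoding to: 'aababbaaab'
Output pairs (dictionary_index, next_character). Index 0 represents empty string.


LZ78 encoding steps:
Dictionary: {0: ''}
Step 1: w='' (idx 0), next='a' -> output (0, 'a'), add 'a' as idx 1
Step 2: w='a' (idx 1), next='b' -> output (1, 'b'), add 'ab' as idx 2
Step 3: w='ab' (idx 2), next='b' -> output (2, 'b'), add 'abb' as idx 3
Step 4: w='a' (idx 1), next='a' -> output (1, 'a'), add 'aa' as idx 4
Step 5: w='ab' (idx 2), end of input -> output (2, '')


Encoded: [(0, 'a'), (1, 'b'), (2, 'b'), (1, 'a'), (2, '')]


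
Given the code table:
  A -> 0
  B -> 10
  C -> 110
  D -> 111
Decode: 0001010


Decoding:
0 -> A
0 -> A
0 -> A
10 -> B
10 -> B


Result: AAABB


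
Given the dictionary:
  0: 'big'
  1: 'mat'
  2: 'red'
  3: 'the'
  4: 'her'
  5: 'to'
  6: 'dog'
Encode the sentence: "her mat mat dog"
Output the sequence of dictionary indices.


Look up each word in the dictionary:
  'her' -> 4
  'mat' -> 1
  'mat' -> 1
  'dog' -> 6

Encoded: [4, 1, 1, 6]


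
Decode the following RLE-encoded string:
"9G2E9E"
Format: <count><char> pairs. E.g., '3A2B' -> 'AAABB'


Expanding each <count><char> pair:
  9G -> 'GGGGGGGGG'
  2E -> 'EE'
  9E -> 'EEEEEEEEE'

Decoded = GGGGGGGGGEEEEEEEEEEE


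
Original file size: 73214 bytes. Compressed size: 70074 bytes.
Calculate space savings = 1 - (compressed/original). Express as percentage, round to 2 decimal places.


ratio = compressed/original = 70074/73214 = 0.957112
savings = 1 - ratio = 1 - 0.957112 = 0.042888
as a percentage: 0.042888 * 100 = 4.29%

Space savings = 1 - 70074/73214 = 4.29%


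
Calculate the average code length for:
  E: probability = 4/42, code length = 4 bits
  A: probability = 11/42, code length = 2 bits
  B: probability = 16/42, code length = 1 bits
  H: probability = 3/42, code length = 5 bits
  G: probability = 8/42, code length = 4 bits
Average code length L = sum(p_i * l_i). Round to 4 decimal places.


Weighted contributions p_i * l_i:
  E: (4/42) * 4 = 16/42
  A: (11/42) * 2 = 22/42
  B: (16/42) * 1 = 16/42
  H: (3/42) * 5 = 15/42
  G: (8/42) * 4 = 32/42
Sum = (16 + 22 + 16 + 15 + 32)/42 = 101/42

L = 101/42 = 2.4048 bits/symbol


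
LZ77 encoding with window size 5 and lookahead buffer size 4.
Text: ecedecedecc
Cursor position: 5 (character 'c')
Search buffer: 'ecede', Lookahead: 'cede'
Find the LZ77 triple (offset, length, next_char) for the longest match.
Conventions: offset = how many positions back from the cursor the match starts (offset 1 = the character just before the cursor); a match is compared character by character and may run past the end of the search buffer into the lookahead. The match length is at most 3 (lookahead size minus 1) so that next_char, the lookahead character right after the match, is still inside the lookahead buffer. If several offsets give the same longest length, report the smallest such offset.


Try each offset into the search buffer:
  offset=1 (pos 4, char 'e'): match length 0
  offset=2 (pos 3, char 'd'): match length 0
  offset=3 (pos 2, char 'e'): match length 0
  offset=4 (pos 1, char 'c'): match length 3
  offset=5 (pos 0, char 'e'): match length 0
Longest match has length 3 at offset 4.
next_char = character at position 5 + 3 = 8 -> 'e'

Best match: offset=4, length=3 (matching 'ced' starting at position 1)
LZ77 triple: (4, 3, 'e')


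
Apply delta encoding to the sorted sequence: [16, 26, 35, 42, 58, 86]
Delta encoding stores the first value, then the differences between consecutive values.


First value: 16
Deltas:
  26 - 16 = 10
  35 - 26 = 9
  42 - 35 = 7
  58 - 42 = 16
  86 - 58 = 28


Delta encoded: [16, 10, 9, 7, 16, 28]


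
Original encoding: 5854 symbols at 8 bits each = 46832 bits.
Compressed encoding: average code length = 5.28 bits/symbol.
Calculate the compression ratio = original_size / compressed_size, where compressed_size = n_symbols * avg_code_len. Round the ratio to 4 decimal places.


original_size = n_symbols * orig_bits = 5854 * 8 = 46832 bits
compressed_size = n_symbols * avg_code_len = 5854 * 5.28 = 30909.12 bits
ratio = original_size / compressed_size = 46832 / 30909.12 = 1.5152

Compression ratio = 1.5152


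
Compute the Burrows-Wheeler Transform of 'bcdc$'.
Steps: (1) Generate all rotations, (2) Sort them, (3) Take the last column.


Rotations (sorted):
  0: $bcdc -> last char: c
  1: bcdc$ -> last char: $
  2: c$bcd -> last char: d
  3: cdc$b -> last char: b
  4: dc$bc -> last char: c


BWT = c$dbc


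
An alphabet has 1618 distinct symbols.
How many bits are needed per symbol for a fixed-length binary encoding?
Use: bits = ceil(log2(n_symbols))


log2(1618) = 10.66
Bracket: 2^10 = 1024 < 1618 <= 2^11 = 2048
So ceil(log2(1618)) = 11

bits = ceil(log2(1618)) = ceil(10.66) = 11 bits


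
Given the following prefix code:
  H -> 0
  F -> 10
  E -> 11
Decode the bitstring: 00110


Decoding step by step:
Bits 0 -> H
Bits 0 -> H
Bits 11 -> E
Bits 0 -> H


Decoded message: HHEH


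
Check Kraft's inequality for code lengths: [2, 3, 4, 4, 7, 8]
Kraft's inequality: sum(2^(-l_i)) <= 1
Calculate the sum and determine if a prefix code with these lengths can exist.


Sum = 2^(-2) + 2^(-3) + 2^(-4) + 2^(-4) + 2^(-7) + 2^(-8)
    = 0.25 + 0.125 + 0.0625 + 0.0625 + 0.0078125 + 0.00390625
    = 131/256 = 0.51171875
Since 0.51171875 <= 1, Kraft's inequality IS satisfied.
A prefix code with these lengths CAN exist.

Kraft sum = 0.51171875. Satisfied.


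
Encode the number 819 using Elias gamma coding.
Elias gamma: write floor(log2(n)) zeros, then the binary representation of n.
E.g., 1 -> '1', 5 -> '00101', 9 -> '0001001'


num_bits = floor(log2(819)) + 1 = 10
leading_zeros = num_bits - 1 = 9
binary(819) = 1100110011

Elias gamma(819) = '000000000' + '1100110011' = 0000000001100110011 (19 bits)


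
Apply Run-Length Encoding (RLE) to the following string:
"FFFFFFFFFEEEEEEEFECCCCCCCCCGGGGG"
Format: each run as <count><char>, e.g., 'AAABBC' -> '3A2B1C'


Scanning runs left to right:
  i=0: run of 'F' x 9 -> '9F'
  i=9: run of 'E' x 7 -> '7E'
  i=16: run of 'F' x 1 -> '1F'
  i=17: run of 'E' x 1 -> '1E'
  i=18: run of 'C' x 9 -> '9C'
  i=27: run of 'G' x 5 -> '5G'

RLE = 9F7E1F1E9C5G


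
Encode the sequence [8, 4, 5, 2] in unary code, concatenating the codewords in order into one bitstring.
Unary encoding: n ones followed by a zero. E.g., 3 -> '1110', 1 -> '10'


Encode each number as n ones followed by a terminating 0:
  8 -> 111111110 (9 bits)
  4 -> 11110 (5 bits)
  5 -> 111110 (6 bits)
  2 -> 110 (3 bits)
Total length = 9 + 5 + 6 + 3 = 23 bits.

Unary([8, 4, 5, 2]) = 11111111011110111110110 (23 bits)


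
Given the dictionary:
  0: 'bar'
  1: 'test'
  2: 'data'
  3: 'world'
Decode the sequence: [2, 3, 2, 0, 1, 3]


Look up each index in the dictionary:
  2 -> 'data'
  3 -> 'world'
  2 -> 'data'
  0 -> 'bar'
  1 -> 'test'
  3 -> 'world'

Decoded: "data world data bar test world"
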